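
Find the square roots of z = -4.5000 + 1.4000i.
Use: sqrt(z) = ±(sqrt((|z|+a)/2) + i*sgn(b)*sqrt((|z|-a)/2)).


|z| = sqrt(20.25+1.96) = 4.7127
sqrt((|z|+a)/2) = sqrt((4.7127+(-4.5))/2) = sqrt(0.1064) = 0.3262
sqrt((|z|-a)/2) = sqrt((4.7127-(-4.5))/2) = sqrt(4.6064) = 2.1462

±(0.3262 + 2.1462i) i.e. 0.3262 + 2.1462i and -0.3262 - 2.1462i


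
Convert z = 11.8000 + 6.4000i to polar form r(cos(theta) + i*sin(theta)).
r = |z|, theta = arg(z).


r = sqrt(139.24+40.96) = sqrt(180.2) = 13.4239
theta = atan2(6.4, 11.8) = 28.4742 degrees

r = 13.4239, theta = 28.4742 degrees


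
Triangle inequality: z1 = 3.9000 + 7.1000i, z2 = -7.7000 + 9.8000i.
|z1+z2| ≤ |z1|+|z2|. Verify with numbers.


|z1| = sqrt(3.9^2 + 7.1^2) = sqrt(65.62) = 8.1006
|z2| = sqrt((-7.7)^2 + 9.8^2) = sqrt(155.33) = 12.4631
z1+z2 = -3.8000 + 16.9000i
|z1+z2| = sqrt(300.05) = 17.3220
|z1|+|z2| = 8.1006 + 12.4631 = 20.5637

|z1+z2| = 17.3220 ≤ |z1|+|z2| = 20.5637 (verified)


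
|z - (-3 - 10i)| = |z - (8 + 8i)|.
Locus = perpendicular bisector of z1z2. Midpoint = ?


Equal distances means the locus is the perpendicular bisector of z1 and z2.
Midpoint = ((-3+8)/2, (-10+8)/2) = (2.5000, -1.0000)

Perpendicular bisector through (2.5000, -1.0000)


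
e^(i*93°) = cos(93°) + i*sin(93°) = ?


cos(93°) = -0.0523
sin(93°) = 0.9986

e^(i*93°) = -0.0523 + 0.9986i


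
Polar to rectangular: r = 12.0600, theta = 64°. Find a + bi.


a = 12.0600*cos(64°) = 12.0600*0.438371 = 5.2868
b = 12.0600*sin(64°) = 12.0600*0.8988 = 10.8395

5.2868 + 10.8395i


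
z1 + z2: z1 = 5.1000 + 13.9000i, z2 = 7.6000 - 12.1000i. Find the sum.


Real: 5.1 + 7.6 = 12.7
Imag: 13.9 - 12.1 = 1.8

12.7000 + 1.8000i


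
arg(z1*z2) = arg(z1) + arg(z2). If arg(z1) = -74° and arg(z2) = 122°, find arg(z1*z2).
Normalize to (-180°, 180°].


arg(z1*z2) = -74° + 122° = 48°
Normalized to (-180°, 180°]: 48°

48°


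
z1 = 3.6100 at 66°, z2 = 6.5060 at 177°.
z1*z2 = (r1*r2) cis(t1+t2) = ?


r = 3.6100 * 6.5060 = 23.4867
theta = 66° + 177° = 243° = 243° (mod 360)

23.4867 cis(243°)


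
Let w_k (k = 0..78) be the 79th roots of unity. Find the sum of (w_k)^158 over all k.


The roots are w_k = w^k with w = e^(2*pi*i/79), and (w^k)^158 = (w^158)^k.
So S = 1 + u + u^2 + ... + u^(78) with u = w^158.
158 = 2*79 + 0, so 158 is a multiple of 79 and u = (w^79)^2 = 1.
Every one of the 79 terms equals 1: S = 79

S = 79


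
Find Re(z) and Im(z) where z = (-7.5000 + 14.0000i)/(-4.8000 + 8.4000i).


Multiply by conjugate: (-7.5000 + 14.0000i)(-4.8000 - 8.4000i) / ((-4.8)^2 + 8.4^2)
Numerator real = -7.5*(-4.8) + 14*8.4 = 153.6
Numerator imag = 14*(-4.8) - (-7.5)*8.4 = -4.2
Denominator = 93.6
Re(z) = 153.6/93.6 = 1.6410
Im(z) = -4.2/93.6 = -0.0449

Re(z) = 1.6410, Im(z) = -0.0449


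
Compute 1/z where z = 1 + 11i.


|z|^2 = 1+121 = 122
1/z = (1 - 11i)/122

1/z = 0.0082 - 0.0902i


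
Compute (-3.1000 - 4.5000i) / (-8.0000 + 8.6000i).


Conjugate of z2 = -8.0000 - 8.6000i
Numerator: (-3.1000 - 4.5000i)(-8.0000 - 8.6000i) = -13.9000 + 62.6600i
Denominator: (-8)^2 + 8.6^2 = 137.96
Result = (-13.9000 + 62.6600i)/137.96

-0.1008 + 0.4542i


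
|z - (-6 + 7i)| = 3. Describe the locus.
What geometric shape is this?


|z - z0| = r is a circle with center z0 and radius r.
Center = (-6, 7), radius = 3

Circle with center (-6, 7) and radius 3


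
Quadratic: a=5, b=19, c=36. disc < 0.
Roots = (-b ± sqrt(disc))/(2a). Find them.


disc = 19^2 - 4*5*36 = 361 - 720 = -359
sqrt(|disc|) = sqrt(359) = 18.9473
Real part = -19/(2*5) = -1.9000
Imag part = 18.9473/(2*5) = 1.8947

-1.9000 ± 1.8947i


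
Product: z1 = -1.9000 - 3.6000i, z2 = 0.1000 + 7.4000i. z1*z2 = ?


Real = -1.9*0.1 - (-3.6)*7.4 = -0.19 - (-26.64) = 26.45
Imag = -1.9*7.4 + 0.1*(-3.6) = -14.06 - (0.36) = -14.42

26.4500 - 14.4200i


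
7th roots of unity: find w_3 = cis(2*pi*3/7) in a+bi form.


Angle = 360*3/7 = 154.2857°
a = cos(154.2857°) = -0.9010
b = sin(154.2857°) = 0.4339

-0.9010 + 0.4339i


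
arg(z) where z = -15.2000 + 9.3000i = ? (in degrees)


Re = -15.2, Im = 9.3
arg = atan2(9.3, -15.2) = 148.5399 degrees

arg(z) = 148.5399 degrees


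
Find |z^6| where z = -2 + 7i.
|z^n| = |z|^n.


|z| = sqrt(4+49) = sqrt(53) = 7.2801
|z^6| = |z|^6 = (sqrt(53))^6 = 53^3 = 148877

|z^6| = 148877


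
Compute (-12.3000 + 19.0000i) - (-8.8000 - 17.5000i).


Real: -12.3 + 8.8 = -3.5
Imag: 19 + 17.5 = 36.5

-3.5000 + 36.5000i


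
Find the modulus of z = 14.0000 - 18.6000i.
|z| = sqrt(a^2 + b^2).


|z| = sqrt(14^2 + (-18.6)^2) = sqrt(196 + 345.96) = sqrt(541.96) = 23.2800

|z| = 23.2800


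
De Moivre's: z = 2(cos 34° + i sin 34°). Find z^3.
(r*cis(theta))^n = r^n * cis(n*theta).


r^3 = 2^3 = 8
n*theta = 3*34° = 102° = 102° (mod 360)
a = 8*cos(102°) = -1.6633
b = 8*sin(102°) = 7.8252

8 cis(102°) = -1.6633 + 7.8252i


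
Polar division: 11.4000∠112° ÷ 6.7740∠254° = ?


r = 11.4000 / 6.7740 = 1.6829
theta = 112° - 254° = -142° = 218° (mod 360)

1.6829 cis(218°)


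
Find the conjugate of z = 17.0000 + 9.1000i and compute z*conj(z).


z_bar = 17.0000 - 9.1000i
z*z_bar = 17^2 + 9.1^2 = 289 + 82.81 = 371.81

z_bar = 17.0000 - 9.1000i, z*z_bar = 371.81


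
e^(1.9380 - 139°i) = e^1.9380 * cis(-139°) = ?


e^1.9380 = 6.9448
cos(-139°) = -0.75471
sin(-139°) = -0.65606
Real = 6.9448*(-0.75471) = -5.2413
Imag = 6.9448*(-0.65606) = -4.5562

-5.2413 - 4.5562i


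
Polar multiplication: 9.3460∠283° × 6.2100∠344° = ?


r = 9.3460 * 6.2100 = 58.0387
theta = 283° + 344° = 627° = 267° (mod 360)

58.0387 cis(267°)


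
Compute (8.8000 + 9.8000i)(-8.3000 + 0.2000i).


Real = 8.8*(-8.3) - 9.8*0.2 = -73.04 - 1.96 = -75
Imag = 8.8*0.2 - (8.3)*9.8 = 1.76 - (81.34) = -79.58

-75.0000 - 79.5800i


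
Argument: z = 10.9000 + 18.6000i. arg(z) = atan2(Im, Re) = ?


Re = 10.9, Im = 18.6
arg = atan2(18.6, 10.9) = 59.6288 degrees

arg(z) = 59.6288 degrees


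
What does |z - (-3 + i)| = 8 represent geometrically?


|z - z0| = r is a circle with center z0 and radius r.
Center = (-3, 1), radius = 8

Circle with center (-3, 1) and radius 8


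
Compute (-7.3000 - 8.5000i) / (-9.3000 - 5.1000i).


Conjugate of z2 = -9.3000 + 5.1000i
Numerator: (-7.3000 - 8.5000i)(-9.3000 + 5.1000i) = 111.2400 + 41.8200i
Denominator: (-9.3)^2 + (-5.1)^2 = 112.5
Result = (111.2400 + 41.8200i)/112.5

0.9888 + 0.3717i


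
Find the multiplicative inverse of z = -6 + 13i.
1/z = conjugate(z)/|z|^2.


|z|^2 = 36+169 = 205
1/z = (-6 - 13i)/205

1/z = -0.0293 - 0.0634i


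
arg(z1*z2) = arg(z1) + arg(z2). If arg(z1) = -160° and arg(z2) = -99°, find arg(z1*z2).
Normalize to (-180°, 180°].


arg(z1*z2) = -160° - 99° = -259°
Normalized to (-180°, 180°]: 101°

101°


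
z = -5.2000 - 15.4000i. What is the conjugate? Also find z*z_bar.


z_bar = -5.2000 + 15.4000i
z*z_bar = (-5.2)^2 + (-15.4)^2 = 27.04 + 237.16 = 264.2

z_bar = -5.2000 + 15.4000i, z*z_bar = 264.2


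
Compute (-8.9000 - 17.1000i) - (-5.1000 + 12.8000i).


Real: -8.9 + 5.1 = -3.8
Imag: -17.1 - 12.8 = -29.9

-3.8000 - 29.9000i


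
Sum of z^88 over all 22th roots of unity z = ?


The roots are w_k = w^k with w = e^(2*pi*i/22), and (w^k)^88 = (w^88)^k.
So S = 1 + u + u^2 + ... + u^(21) with u = w^88.
88 = 4*22 + 0, so 88 is a multiple of 22 and u = (w^22)^4 = 1.
Every one of the 22 terms equals 1: S = 22

S = 22


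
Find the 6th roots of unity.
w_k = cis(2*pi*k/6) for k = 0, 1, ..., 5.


The 6th roots of unity are cis(360k/6°) for k=0..5
Angle step = 360/6 = 60°
Primitive root: cis(60°)
Primitive root = 0.5000 + 0.8660i

6 roots at angles: 0°, 60°, 120°, 180°, 240°, 300°


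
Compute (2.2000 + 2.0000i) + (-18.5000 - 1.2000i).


Real: 2.2 - 18.5 = -16.3
Imag: 2 - 1.2 = 0.8

-16.3000 + 0.8000i


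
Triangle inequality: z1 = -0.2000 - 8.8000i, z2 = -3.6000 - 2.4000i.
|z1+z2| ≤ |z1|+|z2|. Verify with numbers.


|z1| = sqrt((-0.2)^2 + (-8.8)^2) = sqrt(77.48) = 8.8023
|z2| = sqrt((-3.6)^2 + (-2.4)^2) = sqrt(18.72) = 4.3267
z1+z2 = -3.8000 - 11.2000i
|z1+z2| = sqrt(139.88) = 11.8271
|z1|+|z2| = 8.8023 + 4.3267 = 13.1290

|z1+z2| = 11.8271 ≤ |z1|+|z2| = 13.1290 (verified)


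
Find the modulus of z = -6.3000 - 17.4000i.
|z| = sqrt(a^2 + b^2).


|z| = sqrt((-6.3)^2 + (-17.4)^2) = sqrt(39.69 + 302.76) = sqrt(342.45) = 18.5054

|z| = 18.5054


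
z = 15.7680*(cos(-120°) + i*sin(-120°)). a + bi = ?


a = 15.7680*cos(-120°) = 15.7680*(-0.5) = -7.8840
b = 15.7680*sin(-120°) = 15.7680*(-0.866025) = -13.6555

-7.8840 - 13.6555i


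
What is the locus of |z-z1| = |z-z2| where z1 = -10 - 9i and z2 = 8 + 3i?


Equal distances means the locus is the perpendicular bisector of z1 and z2.
Midpoint = ((-10+8)/2, (-9+3)/2) = (-1.0000, -3.0000)

Perpendicular bisector through (-1.0000, -3.0000)


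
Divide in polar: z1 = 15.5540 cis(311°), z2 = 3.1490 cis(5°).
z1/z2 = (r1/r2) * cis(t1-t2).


r = 15.5540 / 3.1490 = 4.9393
theta = 311° - 5° = 306° = 306° (mod 360)

4.9393 cis(306°)


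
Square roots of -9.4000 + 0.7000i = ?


|z| = sqrt(88.36+0.49) = 9.4260
sqrt((|z|+a)/2) = sqrt((9.4260+(-9.4))/2) = sqrt(0.0130) = 0.1141
sqrt((|z|-a)/2) = sqrt((9.4260-(-9.4))/2) = sqrt(9.4130) = 3.0681

±(0.1141 + 3.0681i) i.e. 0.1141 + 3.0681i and -0.1141 - 3.0681i


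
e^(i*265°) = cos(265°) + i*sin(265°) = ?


cos(265°) = -0.0872
sin(265°) = -0.9962

e^(i*265°) = -0.0872 - 0.9962i


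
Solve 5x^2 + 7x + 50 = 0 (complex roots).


disc = 7^2 - 4*5*50 = 49 - 1000 = -951
sqrt(|disc|) = sqrt(951) = 30.8383
Real part = -7/(2*5) = -0.7000
Imag part = 30.8383/(2*5) = 3.0838

-0.7000 ± 3.0838i


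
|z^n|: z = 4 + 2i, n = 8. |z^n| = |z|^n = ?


|z| = sqrt(16+4) = sqrt(20) = 4.4721
|z^8| = |z|^8 = (sqrt(20))^8 = 20^4 = 160000

|z^8| = 160000


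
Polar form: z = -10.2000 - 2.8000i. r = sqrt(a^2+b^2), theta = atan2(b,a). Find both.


r = sqrt(104.04+7.84) = sqrt(111.88) = 10.5773
theta = atan2(-2.8, -10.2) = -164.6499 degrees

r = 10.5773, theta = -164.6499 degrees


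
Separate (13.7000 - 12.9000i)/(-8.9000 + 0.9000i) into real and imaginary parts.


Multiply by conjugate: (13.7000 - 12.9000i)(-8.9000 - 0.9000i) / ((-8.9)^2 + 0.9^2)
Numerator real = 13.7*(-8.9) - (12.9)*0.9 = -133.54
Numerator imag = -12.9*(-8.9) - 13.7*0.9 = 102.48
Denominator = 80.02
Re(z) = -133.54/80.02 = -1.6688
Im(z) = 102.48/80.02 = 1.2807

Re(z) = -1.6688, Im(z) = 1.2807


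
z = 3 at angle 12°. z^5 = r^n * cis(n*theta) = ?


r^5 = 3^5 = 243
n*theta = 5*12° = 60° = 60° (mod 360)
a = 243*cos(60°) = 121.5000
b = 243*sin(60°) = 210.4442

243 cis(60°) = 121.5000 + 210.4442i


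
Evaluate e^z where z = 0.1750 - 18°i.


e^0.1750 = 1.1912
cos(-18°) = 0.95106
sin(-18°) = -0.309
Real = 1.1912*0.95106 = 1.1329
Imag = 1.1912*(-0.309) = -0.3681

1.1329 - 0.3681i


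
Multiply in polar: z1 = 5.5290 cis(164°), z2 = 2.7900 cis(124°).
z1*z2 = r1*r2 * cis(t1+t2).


r = 5.5290 * 2.7900 = 15.4259
theta = 164° + 124° = 288° = 288° (mod 360)

15.4259 cis(288°)


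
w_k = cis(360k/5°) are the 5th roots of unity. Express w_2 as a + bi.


Angle = 360*2/5 = 144°
a = cos(144°) = -0.8090
b = sin(144°) = 0.5878

-0.8090 + 0.5878i


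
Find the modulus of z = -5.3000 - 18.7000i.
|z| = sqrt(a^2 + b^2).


|z| = sqrt((-5.3)^2 + (-18.7)^2) = sqrt(28.09 + 349.69) = sqrt(377.78) = 19.4366

|z| = 19.4366


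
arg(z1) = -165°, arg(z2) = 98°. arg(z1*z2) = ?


arg(z1*z2) = -165° + 98° = -67°
Normalized to (-180°, 180°]: -67°

-67°


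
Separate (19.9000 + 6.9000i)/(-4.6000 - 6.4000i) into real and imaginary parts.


Multiply by conjugate: (19.9000 + 6.9000i)(-4.6000 + 6.4000i) / ((-4.6)^2 + (-6.4)^2)
Numerator real = 19.9*(-4.6) + 6.9*(-6.4) = -135.7
Numerator imag = 6.9*(-4.6) - 19.9*(-6.4) = 95.62
Denominator = 62.12
Re(z) = -135.7/62.12 = -2.1845
Im(z) = 95.62/62.12 = 1.5393

Re(z) = -2.1845, Im(z) = 1.5393


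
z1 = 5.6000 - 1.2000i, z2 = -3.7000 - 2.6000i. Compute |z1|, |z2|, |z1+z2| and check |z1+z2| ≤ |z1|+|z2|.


|z1| = sqrt(5.6^2 + (-1.2)^2) = sqrt(32.8) = 5.7271
|z2| = sqrt((-3.7)^2 + (-2.6)^2) = sqrt(20.45) = 4.5222
z1+z2 = 1.9000 - 3.8000i
|z1+z2| = sqrt(18.05) = 4.2485
|z1|+|z2| = 5.7271 + 4.5222 = 10.2493

|z1+z2| = 4.2485 ≤ |z1|+|z2| = 10.2493 (verified)


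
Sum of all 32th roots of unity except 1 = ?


With w = e^(2*pi*i/32), all 32 of the 32th roots of unity w^0 = 1, w, ..., w^(31) sum to 0: 1 + w + ... + w^(31) = (1 - w^32)/(1 - w) = 0 since w^32 = 1, w ≠ 1.
Removing the root 1: w + w^2 + ... + w^(31) = 0 - 1 = -1

Sum = -1


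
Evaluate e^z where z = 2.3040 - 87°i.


e^2.3040 = 10.01416
cos(-87°) = 0.05234
sin(-87°) = -0.99863
Real = 10.01416*0.05234 = 0.5241
Imag = 10.01416*(-0.99863) = -10.0004

0.5241 - 10.0004i


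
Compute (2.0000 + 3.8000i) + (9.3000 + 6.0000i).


Real: 2 + 9.3 = 11.3
Imag: 3.8 + 6 = 9.8

11.3000 + 9.8000i


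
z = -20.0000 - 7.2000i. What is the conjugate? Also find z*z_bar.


z_bar = -20.0000 + 7.2000i
z*z_bar = (-20)^2 + (-7.2)^2 = 400 + 51.84 = 451.84

z_bar = -20.0000 + 7.2000i, z*z_bar = 451.84


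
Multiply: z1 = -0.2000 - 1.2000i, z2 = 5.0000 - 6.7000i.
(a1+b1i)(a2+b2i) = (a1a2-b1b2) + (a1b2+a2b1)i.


Real = -0.2*5 - (-1.2)*(-6.7) = -1 - 8.04 = -9.04
Imag = -0.2*(-6.7) + 5*(-1.2) = 1.34 - (6) = -4.66

-9.0400 - 4.6600i


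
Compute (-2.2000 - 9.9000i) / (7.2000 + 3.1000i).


Conjugate of z2 = 7.2000 - 3.1000i
Numerator: (-2.2000 - 9.9000i)(7.2000 - 3.1000i) = -46.5300 - 64.4600i
Denominator: 7.2^2 + 3.1^2 = 61.45
Result = (-46.5300 - 64.4600i)/61.45

-0.7572 - 1.0490i


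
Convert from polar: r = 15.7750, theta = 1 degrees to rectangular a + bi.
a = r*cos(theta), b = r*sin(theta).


a = 15.7750*cos(1°) = 15.7750*0.99985 = 15.7726
b = 15.7750*sin(1°) = 15.7750*0.01745 = 0.2753

15.7726 + 0.2753i


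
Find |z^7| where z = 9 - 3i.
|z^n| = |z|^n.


|z| = sqrt(81+9) = sqrt(90) = 9.4868
|z^7| = |z|^7 = (sqrt(90))^7 = 90^3 * sqrt(90) = 729000*sqrt(90)

|z^7| = 729000*sqrt(90) ≈ 6915901.2428


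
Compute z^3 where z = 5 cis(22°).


r^3 = 5^3 = 125
n*theta = 3*22° = 66° = 66° (mod 360)
a = 125*cos(66°) = 50.8421
b = 125*sin(66°) = 114.1932

125 cis(66°) = 50.8421 + 114.1932i


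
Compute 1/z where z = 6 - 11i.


|z|^2 = 36+121 = 157
1/z = (6 + 11i)/157

1/z = 0.0382 + 0.0701i


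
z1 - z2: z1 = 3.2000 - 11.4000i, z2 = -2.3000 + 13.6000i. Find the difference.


Real: 3.2 + 2.3 = 5.5
Imag: -11.4 - 13.6 = -25

5.5000 - 25.0000i


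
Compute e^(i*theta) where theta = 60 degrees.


cos(60°) = 0.5000
sin(60°) = 0.8660

e^(i*60°) = 0.5000 + 0.8660i


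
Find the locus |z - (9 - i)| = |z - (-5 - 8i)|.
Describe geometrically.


Equal distances means the locus is the perpendicular bisector of z1 and z2.
Midpoint = ((9+(-5))/2, (-1+(-8))/2) = (2.0000, -4.5000)

Perpendicular bisector through (2.0000, -4.5000)


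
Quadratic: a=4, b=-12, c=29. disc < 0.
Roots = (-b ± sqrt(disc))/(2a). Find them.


disc = (-12)^2 - 4*4*29 = 144 - 464 = -320
sqrt(|disc|) = sqrt(320) = 17.8885
Real part = 12/(2*4) = 1.5000
Imag part = 17.8885/(2*4) = 2.2361

1.5000 ± 2.2361i


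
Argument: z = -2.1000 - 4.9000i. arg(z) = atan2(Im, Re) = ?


Re = -2.1, Im = -4.9
arg = atan2(-4.9, -2.1) = -113.1986 degrees

arg(z) = -113.1986 degrees


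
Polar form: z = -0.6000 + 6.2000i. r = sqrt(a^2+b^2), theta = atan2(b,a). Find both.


r = sqrt(0.36+38.44) = sqrt(38.8) = 6.2290
theta = atan2(6.2, -0.6) = 95.5275 degrees

r = 6.2290, theta = 95.5275 degrees


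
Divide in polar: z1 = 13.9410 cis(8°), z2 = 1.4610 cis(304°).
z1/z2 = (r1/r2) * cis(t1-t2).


r = 13.9410 / 1.4610 = 9.5421
theta = 8° - 304° = -296° = 64° (mod 360)

9.5421 cis(64°)


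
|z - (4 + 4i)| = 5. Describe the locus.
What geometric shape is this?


|z - z0| = r is a circle with center z0 and radius r.
Center = (4, 4), radius = 5

Circle with center (4, 4) and radius 5


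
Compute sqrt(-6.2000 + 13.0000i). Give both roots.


|z| = sqrt(38.44+169) = 14.4028
sqrt((|z|+a)/2) = sqrt((14.4028+(-6.2))/2) = sqrt(4.1014) = 2.0252
sqrt((|z|-a)/2) = sqrt((14.4028-(-6.2))/2) = sqrt(10.3014) = 3.2096

±(2.0252 + 3.2096i) i.e. 2.0252 + 3.2096i and -2.0252 - 3.2096i


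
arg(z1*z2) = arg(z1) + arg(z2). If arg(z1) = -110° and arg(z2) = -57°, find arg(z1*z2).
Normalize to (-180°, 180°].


arg(z1*z2) = -110° - 57° = -167°
Normalized to (-180°, 180°]: -167°

-167°


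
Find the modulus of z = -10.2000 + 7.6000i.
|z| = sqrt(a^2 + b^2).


|z| = sqrt((-10.2)^2 + 7.6^2) = sqrt(104.04 + 57.76) = sqrt(161.8) = 12.7201

|z| = 12.7201


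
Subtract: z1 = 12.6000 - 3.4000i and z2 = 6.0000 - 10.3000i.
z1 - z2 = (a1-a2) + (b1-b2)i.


Real: 12.6 - 6 = 6.6
Imag: -3.4 + 10.3 = 6.9

6.6000 + 6.9000i


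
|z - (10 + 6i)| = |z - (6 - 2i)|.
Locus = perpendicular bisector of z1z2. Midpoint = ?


Equal distances means the locus is the perpendicular bisector of z1 and z2.
Midpoint = ((10+6)/2, (6+(-2))/2) = (8.0000, 2.0000)

Perpendicular bisector through (8.0000, 2.0000)


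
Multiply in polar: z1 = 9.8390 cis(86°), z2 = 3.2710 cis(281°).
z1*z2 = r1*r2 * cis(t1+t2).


r = 9.8390 * 3.2710 = 32.1834
theta = 86° + 281° = 367° = 7° (mod 360)

32.1834 cis(7°)


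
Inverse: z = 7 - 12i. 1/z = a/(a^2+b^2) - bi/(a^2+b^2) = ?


|z|^2 = 49+144 = 193
1/z = (7 + 12i)/193

1/z = 0.0363 + 0.0622i


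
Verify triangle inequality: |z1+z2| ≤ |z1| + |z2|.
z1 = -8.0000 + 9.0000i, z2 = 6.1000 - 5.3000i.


|z1| = sqrt((-8)^2 + 9^2) = sqrt(145) = 12.0416
|z2| = sqrt(6.1^2 + (-5.3)^2) = sqrt(65.3) = 8.0808
z1+z2 = -1.9000 + 3.7000i
|z1+z2| = sqrt(17.3) = 4.1593
|z1|+|z2| = 12.0416 + 8.0808 = 20.1224

|z1+z2| = 4.1593 ≤ |z1|+|z2| = 20.1224 (verified)


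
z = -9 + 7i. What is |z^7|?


|z| = sqrt(81+49) = sqrt(130) = 11.4018
|z^7| = |z|^7 = (sqrt(130))^7 = 130^3 * sqrt(130) = 2197000*sqrt(130)

|z^7| = 2197000*sqrt(130) ≈ 25049654.0894


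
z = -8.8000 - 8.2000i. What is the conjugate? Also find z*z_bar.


z_bar = -8.8000 + 8.2000i
z*z_bar = (-8.8)^2 + (-8.2)^2 = 77.44 + 67.24 = 144.68

z_bar = -8.8000 + 8.2000i, z*z_bar = 144.68


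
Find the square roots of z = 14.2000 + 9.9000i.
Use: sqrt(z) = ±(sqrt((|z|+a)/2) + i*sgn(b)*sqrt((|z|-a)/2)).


|z| = sqrt(201.64+98.01) = 17.3104
sqrt((|z|+a)/2) = sqrt((17.3104+14.2)/2) = sqrt(15.7552) = 3.9693
sqrt((|z|-a)/2) = sqrt((17.3104-14.2)/2) = sqrt(1.5552) = 1.2471

±(3.9693 + 1.2471i) i.e. 3.9693 + 1.2471i and -3.9693 - 1.2471i


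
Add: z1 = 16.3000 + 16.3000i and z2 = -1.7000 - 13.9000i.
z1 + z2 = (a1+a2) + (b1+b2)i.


Real: 16.3 - 1.7 = 14.6
Imag: 16.3 - 13.9 = 2.4

14.6000 + 2.4000i


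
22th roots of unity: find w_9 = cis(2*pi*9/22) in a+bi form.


Angle = 360*9/22 = 147.2727°
a = cos(147.2727°) = -0.8413
b = sin(147.2727°) = 0.5406

-0.8413 + 0.5406i


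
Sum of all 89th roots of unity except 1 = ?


With w = e^(2*pi*i/89), all 89 of the 89th roots of unity w^0 = 1, w, ..., w^(88) sum to 0: 1 + w + ... + w^(88) = (1 - w^89)/(1 - w) = 0 since w^89 = 1, w ≠ 1.
Removing the root 1: w + w^2 + ... + w^(88) = 0 - 1 = -1

Sum = -1


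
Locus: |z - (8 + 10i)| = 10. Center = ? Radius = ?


|z - z0| = r is a circle with center z0 and radius r.
Center = (8, 10), radius = 10

Circle with center (8, 10) and radius 10


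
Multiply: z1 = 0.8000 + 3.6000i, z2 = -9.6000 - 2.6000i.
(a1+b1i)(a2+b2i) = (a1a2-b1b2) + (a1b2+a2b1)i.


Real = 0.8*(-9.6) - 3.6*(-2.6) = -7.68 - (-9.36) = 1.68
Imag = 0.8*(-2.6) - (9.6)*3.6 = -2.08 - (34.56) = -36.64

1.6800 - 36.6400i


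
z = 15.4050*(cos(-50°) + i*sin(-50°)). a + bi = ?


a = 15.4050*cos(-50°) = 15.4050*0.642788 = 9.9021
b = 15.4050*sin(-50°) = 15.4050*(-0.766044) = -11.8009

9.9021 - 11.8009i


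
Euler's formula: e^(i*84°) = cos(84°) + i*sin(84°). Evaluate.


cos(84°) = 0.1045
sin(84°) = 0.9945

e^(i*84°) = 0.1045 + 0.9945i


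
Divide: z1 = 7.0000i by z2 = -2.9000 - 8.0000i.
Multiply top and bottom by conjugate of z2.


Conjugate of z2 = -2.9000 + 8.0000i
Numerator: (7.0000i)(-2.9000 + 8.0000i) = -56.0000 - 20.3000i
Denominator: (-2.9)^2 + (-8)^2 = 72.41
Result = (-56.0000 - 20.3000i)/72.41

-0.7734 - 0.2803i


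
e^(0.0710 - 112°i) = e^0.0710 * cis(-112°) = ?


e^0.0710 = 1.0736
cos(-112°) = -0.3746
sin(-112°) = -0.9272
Real = 1.0736*(-0.3746) = -0.4022
Imag = 1.0736*(-0.9272) = -0.9954

-0.4022 - 0.9954i


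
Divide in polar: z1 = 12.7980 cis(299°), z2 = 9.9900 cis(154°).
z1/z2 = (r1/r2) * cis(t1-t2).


r = 12.7980 / 9.9900 = 1.2811
theta = 299° - 154° = 145° = 145° (mod 360)

1.2811 cis(145°)


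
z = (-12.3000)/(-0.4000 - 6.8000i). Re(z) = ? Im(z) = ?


Multiply by conjugate: (-12.3000)(-0.4000 + 6.8000i) / ((-0.4)^2 + (-6.8)^2)
Numerator real = -12.3*(-0.4) + 0*(-6.8) = 4.92
Numerator imag = 0*(-0.4) - (-12.3)*(-6.8) = -83.64
Denominator = 46.4
Re(z) = 4.92/46.4 = 0.1060
Im(z) = -83.64/46.4 = -1.8026

Re(z) = 0.1060, Im(z) = -1.8026


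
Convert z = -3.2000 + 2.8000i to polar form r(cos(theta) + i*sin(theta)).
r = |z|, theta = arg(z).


r = sqrt(10.24+7.84) = sqrt(18.08) = 4.2521
theta = atan2(2.8, -3.2) = 138.8141 degrees

r = 4.2521, theta = 138.8141 degrees


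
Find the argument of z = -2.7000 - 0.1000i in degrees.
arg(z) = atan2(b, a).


Re = -2.7, Im = -0.1
arg = atan2(-0.1, -2.7) = -177.8789 degrees

arg(z) = -177.8789 degrees


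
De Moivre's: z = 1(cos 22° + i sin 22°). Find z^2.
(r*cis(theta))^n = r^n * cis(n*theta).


r^2 = 1^2 = 1
n*theta = 2*22° = 44° = 44° (mod 360)
a = 1*cos(44°) = 0.7193
b = 1*sin(44°) = 0.6947

1 cis(44°) = 0.7193 + 0.6947i


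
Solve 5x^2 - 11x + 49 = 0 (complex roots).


disc = (-11)^2 - 4*5*49 = 121 - 980 = -859
sqrt(|disc|) = sqrt(859) = 29.3087
Real part = 11/(2*5) = 1.1000
Imag part = 29.3087/(2*5) = 2.9309

1.1000 ± 2.9309i


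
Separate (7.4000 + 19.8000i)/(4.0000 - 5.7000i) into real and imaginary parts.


Multiply by conjugate: (7.4000 + 19.8000i)(4.0000 + 5.7000i) / (4^2 + (-5.7)^2)
Numerator real = 7.4*4 + 19.8*(-5.7) = -83.26
Numerator imag = 19.8*4 - 7.4*(-5.7) = 121.38
Denominator = 48.49
Re(z) = -83.26/48.49 = -1.7171
Im(z) = 121.38/48.49 = 2.5032

Re(z) = -1.7171, Im(z) = 2.5032


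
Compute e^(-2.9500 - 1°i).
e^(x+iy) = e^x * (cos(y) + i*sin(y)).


e^-2.9500 = 0.0523
cos(-1°) = 0.9998
sin(-1°) = -0.0175
Real = 0.0523*0.9998 = 0.0523
Imag = 0.0523*(-0.0175) = -0.0009

0.0523 - 0.0009i


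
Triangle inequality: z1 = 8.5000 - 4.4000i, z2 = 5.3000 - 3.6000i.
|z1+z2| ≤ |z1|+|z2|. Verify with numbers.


|z1| = sqrt(8.5^2 + (-4.4)^2) = sqrt(91.61) = 9.5713
|z2| = sqrt(5.3^2 + (-3.6)^2) = sqrt(41.05) = 6.4070
z1+z2 = 13.8000 - 8.0000i
|z1+z2| = sqrt(254.44) = 15.9512
|z1|+|z2| = 9.5713 + 6.4070 = 15.9783

|z1+z2| = 15.9512 ≤ |z1|+|z2| = 15.9783 (verified)


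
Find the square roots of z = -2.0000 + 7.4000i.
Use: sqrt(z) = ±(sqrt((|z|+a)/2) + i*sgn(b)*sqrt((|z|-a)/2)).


|z| = sqrt(4+54.76) = 7.6655
sqrt((|z|+a)/2) = sqrt((7.6655+(-2))/2) = sqrt(2.8328) = 1.6831
sqrt((|z|-a)/2) = sqrt((7.6655-(-2))/2) = sqrt(4.8328) = 2.1984

±(1.6831 + 2.1984i) i.e. 1.6831 + 2.1984i and -1.6831 - 2.1984i


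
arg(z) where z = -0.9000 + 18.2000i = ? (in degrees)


Re = -0.9, Im = 18.2
arg = atan2(18.2, -0.9) = 92.8310 degrees

arg(z) = 92.8310 degrees


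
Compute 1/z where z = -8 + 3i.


|z|^2 = 64+9 = 73
1/z = (-8 - 3i)/73

1/z = -0.1096 - 0.0411i


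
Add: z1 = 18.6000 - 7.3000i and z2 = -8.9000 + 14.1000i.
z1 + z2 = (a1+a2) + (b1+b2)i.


Real: 18.6 - 8.9 = 9.7
Imag: -7.3 + 14.1 = 6.8

9.7000 + 6.8000i


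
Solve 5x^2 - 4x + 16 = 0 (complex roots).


disc = (-4)^2 - 4*5*16 = 16 - 320 = -304
sqrt(|disc|) = sqrt(304) = 17.4356
Real part = 4/(2*5) = 0.4000
Imag part = 17.4356/(2*5) = 1.7436

0.4000 ± 1.7436i


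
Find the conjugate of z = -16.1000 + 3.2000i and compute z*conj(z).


z_bar = -16.1000 - 3.2000i
z*z_bar = (-16.1)^2 + 3.2^2 = 259.21 + 10.24 = 269.45

z_bar = -16.1000 - 3.2000i, z*z_bar = 269.45


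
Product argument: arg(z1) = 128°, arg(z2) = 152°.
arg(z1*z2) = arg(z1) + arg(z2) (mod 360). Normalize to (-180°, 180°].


arg(z1*z2) = 128° + 152° = 280°
Normalized to (-180°, 180°]: -80°

-80°


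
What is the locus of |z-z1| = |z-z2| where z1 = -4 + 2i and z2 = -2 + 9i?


Equal distances means the locus is the perpendicular bisector of z1 and z2.
Midpoint = ((-4+(-2))/2, (2+9)/2) = (-3.0000, 5.5000)

Perpendicular bisector through (-3.0000, 5.5000)


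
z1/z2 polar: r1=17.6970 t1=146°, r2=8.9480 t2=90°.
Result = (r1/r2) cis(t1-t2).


r = 17.6970 / 8.9480 = 1.9778
theta = 146° - 90° = 56° = 56° (mod 360)

1.9778 cis(56°)


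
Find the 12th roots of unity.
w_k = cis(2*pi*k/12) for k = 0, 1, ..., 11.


The 12th roots of unity are cis(360k/12°) for k=0..11
Angle step = 360/12 = 30°
Primitive root: cis(30°)
Primitive root = 0.8660 + 0.5000i

12 roots at angles: 0°, 30°, 60°, 90°, 120°, 150°, 180°, 210°, 240°, 270°, 300°, 330°


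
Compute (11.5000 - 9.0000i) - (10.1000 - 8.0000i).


Real: 11.5 - 10.1 = 1.4
Imag: -9 + 8 = -1

1.4000 - i


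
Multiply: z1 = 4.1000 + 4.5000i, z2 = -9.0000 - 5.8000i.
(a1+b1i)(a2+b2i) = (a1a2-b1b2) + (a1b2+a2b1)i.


Real = 4.1*(-9) - 4.5*(-5.8) = -36.9 - (-26.1) = -10.8
Imag = 4.1*(-5.8) - (9)*4.5 = -23.78 - (40.5) = -64.28

-10.8000 - 64.2800i


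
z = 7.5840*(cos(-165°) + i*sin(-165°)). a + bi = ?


a = 7.5840*cos(-165°) = 7.5840*(-0.96593) = -7.3256
b = 7.5840*sin(-165°) = 7.5840*(-0.25882) = -1.9629

-7.3256 - 1.9629i


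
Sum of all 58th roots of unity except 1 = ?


With w = e^(2*pi*i/58), all 58 of the 58th roots of unity w^0 = 1, w, ..., w^(57) sum to 0: 1 + w + ... + w^(57) = (1 - w^58)/(1 - w) = 0 since w^58 = 1, w ≠ 1.
Removing the root 1: w + w^2 + ... + w^(57) = 0 - 1 = -1

Sum = -1


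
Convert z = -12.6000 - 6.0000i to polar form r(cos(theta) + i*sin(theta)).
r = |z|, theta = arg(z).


r = sqrt(158.76+36) = sqrt(194.76) = 13.9556
theta = atan2(-6, -12.6) = -154.5367 degrees

r = 13.9556, theta = -154.5367 degrees


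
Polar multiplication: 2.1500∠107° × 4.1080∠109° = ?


r = 2.1500 * 4.1080 = 8.8322
theta = 107° + 109° = 216° = 216° (mod 360)

8.8322 cis(216°)


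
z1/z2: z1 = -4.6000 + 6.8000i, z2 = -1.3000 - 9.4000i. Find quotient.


Conjugate of z2 = -1.3000 + 9.4000i
Numerator: (-4.6000 + 6.8000i)(-1.3000 + 9.4000i) = -57.9400 - 52.0800i
Denominator: (-1.3)^2 + (-9.4)^2 = 90.05
Result = (-57.9400 - 52.0800i)/90.05

-0.6434 - 0.5783i


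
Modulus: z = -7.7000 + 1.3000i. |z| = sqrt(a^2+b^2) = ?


|z| = sqrt((-7.7)^2 + 1.3^2) = sqrt(59.29 + 1.69) = sqrt(60.98) = 7.8090

|z| = 7.8090


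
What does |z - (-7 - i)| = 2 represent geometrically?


|z - z0| = r is a circle with center z0 and radius r.
Center = (-7, -1), radius = 2

Circle with center (-7, -1) and radius 2


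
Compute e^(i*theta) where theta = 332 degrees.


cos(332°) = 0.8829
sin(332°) = -0.4695

e^(i*332°) = 0.8829 - 0.4695i


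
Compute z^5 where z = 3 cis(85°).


r^5 = 3^5 = 243
n*theta = 5*85° = 425° = 65° (mod 360)
a = 243*cos(65°) = 102.6962
b = 243*sin(65°) = 220.2328

243 cis(65°) = 102.6962 + 220.2328i


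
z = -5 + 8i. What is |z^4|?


|z| = sqrt(25+64) = sqrt(89) = 9.4340
|z^4| = |z|^4 = (sqrt(89))^4 = 89^2 = 7921

|z^4| = 7921


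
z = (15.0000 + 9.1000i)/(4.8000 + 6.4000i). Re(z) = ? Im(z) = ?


Multiply by conjugate: (15.0000 + 9.1000i)(4.8000 - 6.4000i) / (4.8^2 + 6.4^2)
Numerator real = 15*4.8 + 9.1*6.4 = 130.24
Numerator imag = 9.1*4.8 - 15*6.4 = -52.32
Denominator = 64
Re(z) = 130.24/64 = 2.0350
Im(z) = -52.32/64 = -0.8175

Re(z) = 2.0350, Im(z) = -0.8175


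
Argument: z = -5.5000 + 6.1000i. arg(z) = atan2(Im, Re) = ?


Re = -5.5, Im = 6.1
arg = atan2(6.1, -5.5) = 132.0391 degrees

arg(z) = 132.0391 degrees


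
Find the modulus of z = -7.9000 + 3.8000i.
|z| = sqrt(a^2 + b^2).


|z| = sqrt((-7.9)^2 + 3.8^2) = sqrt(62.41 + 14.44) = sqrt(76.85) = 8.7664

|z| = 8.7664


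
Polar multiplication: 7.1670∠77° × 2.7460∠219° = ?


r = 7.1670 * 2.7460 = 19.6806
theta = 77° + 219° = 296° = 296° (mod 360)

19.6806 cis(296°)


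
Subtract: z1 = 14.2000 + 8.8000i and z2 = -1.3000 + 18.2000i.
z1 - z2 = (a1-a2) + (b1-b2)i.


Real: 14.2 + 1.3 = 15.5
Imag: 8.8 - 18.2 = -9.4

15.5000 - 9.4000i


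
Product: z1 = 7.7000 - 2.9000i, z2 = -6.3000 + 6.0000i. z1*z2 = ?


Real = 7.7*(-6.3) - (-2.9)*6 = -48.51 - (-17.4) = -31.11
Imag = 7.7*6 - (6.3)*(-2.9) = 46.2 + 18.27 = 64.47

-31.1100 + 64.4700i


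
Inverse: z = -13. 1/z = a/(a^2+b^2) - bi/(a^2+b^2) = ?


|z|^2 = 169+0 = 169
1/z = (-13 - 0i)/169

1/z = -0.0769 + 0i


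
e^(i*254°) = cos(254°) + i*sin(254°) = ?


cos(254°) = -0.2756
sin(254°) = -0.9613

e^(i*254°) = -0.2756 - 0.9613i


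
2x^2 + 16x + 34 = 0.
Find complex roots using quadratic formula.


disc = 16^2 - 4*2*34 = 256 - 272 = -16
sqrt(|disc|) = sqrt(16) = 4.0000
Real part = -16/(2*2) = -4.0000
Imag part = 4.0000/(2*2) = 1.0000

-4.0000 ± 1.0000i


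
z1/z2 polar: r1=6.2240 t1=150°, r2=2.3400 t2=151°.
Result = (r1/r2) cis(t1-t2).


r = 6.2240 / 2.3400 = 2.6598
theta = 150° - 151° = -1° = 359° (mod 360)

2.6598 cis(359°)


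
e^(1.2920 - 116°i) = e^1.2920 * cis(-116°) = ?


e^1.2920 = 3.6401
cos(-116°) = -0.43837
sin(-116°) = -0.8988
Real = 3.6401*(-0.43837) = -1.5957
Imag = 3.6401*(-0.8988) = -3.2717

-1.5957 - 3.2717i


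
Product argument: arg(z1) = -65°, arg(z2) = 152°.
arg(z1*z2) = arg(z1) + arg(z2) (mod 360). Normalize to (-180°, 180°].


arg(z1*z2) = -65° + 152° = 87°
Normalized to (-180°, 180°]: 87°

87°


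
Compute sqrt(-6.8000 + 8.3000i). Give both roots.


|z| = sqrt(46.24+68.89) = 10.7299
sqrt((|z|+a)/2) = sqrt((10.7299+(-6.8))/2) = sqrt(1.9649) = 1.4018
sqrt((|z|-a)/2) = sqrt((10.7299-(-6.8))/2) = sqrt(8.7649) = 2.9606

±(1.4018 + 2.9606i) i.e. 1.4018 + 2.9606i and -1.4018 - 2.9606i


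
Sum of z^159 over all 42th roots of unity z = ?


The roots are w_k = w^k with w = e^(2*pi*i/42), and (w^k)^159 = (w^159)^k.
So S = 1 + u + u^2 + ... + u^(41) with u = w^159.
159 = 3*42 + 33, so 159 is not a multiple of 42: u = (w^42)^3 * w^33 = w^33 ≠ 1 (w is a primitive 42th root), while u^42 = (w^42)^159 = 1.
Geometric series: S = (1 - u^42)/(1 - u) = (1 - 1)/(1 - u) = 0

S = 0


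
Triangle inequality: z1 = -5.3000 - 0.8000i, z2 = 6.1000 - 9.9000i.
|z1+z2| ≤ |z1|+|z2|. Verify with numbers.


|z1| = sqrt((-5.3)^2 + (-0.8)^2) = sqrt(28.73) = 5.3600
|z2| = sqrt(6.1^2 + (-9.9)^2) = sqrt(135.22) = 11.6284
z1+z2 = 0.8000 - 10.7000i
|z1+z2| = sqrt(115.13) = 10.7299
|z1|+|z2| = 5.3600 + 11.6284 = 16.9884

|z1+z2| = 10.7299 ≤ |z1|+|z2| = 16.9884 (verified)


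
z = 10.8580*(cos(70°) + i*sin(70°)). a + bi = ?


a = 10.8580*cos(70°) = 10.8580*0.34202 = 3.7137
b = 10.8580*sin(70°) = 10.8580*0.93969 = 10.2032

3.7137 + 10.2032i


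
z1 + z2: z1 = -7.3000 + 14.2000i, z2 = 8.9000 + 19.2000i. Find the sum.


Real: -7.3 + 8.9 = 1.6
Imag: 14.2 + 19.2 = 33.4

1.6000 + 33.4000i


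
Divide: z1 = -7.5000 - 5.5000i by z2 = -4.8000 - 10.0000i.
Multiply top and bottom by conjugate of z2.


Conjugate of z2 = -4.8000 + 10.0000i
Numerator: (-7.5000 - 5.5000i)(-4.8000 + 10.0000i) = 91.0000 - 48.6000i
Denominator: (-4.8)^2 + (-10)^2 = 123.04
Result = (91.0000 - 48.6000i)/123.04

0.7396 - 0.3950i


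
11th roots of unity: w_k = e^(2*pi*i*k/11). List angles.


The 11th roots of unity are cis(360k/11°) for k=0..10
Angle step = 360/11 = 32.7273°
Primitive root: cis(32.7273°)
Primitive root = 0.8413 + 0.5406i

11 roots at angles: 0°, 32.7273°, 65.4545°, 98.1818°, 130.9091°, 163.6364°, 196.3636°, 229.0909°, 261.8182°, 294.5455°, 327.2727°


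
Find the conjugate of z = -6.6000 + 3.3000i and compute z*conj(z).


z_bar = -6.6000 - 3.3000i
z*z_bar = (-6.6)^2 + 3.3^2 = 43.56 + 10.89 = 54.45

z_bar = -6.6000 - 3.3000i, z*z_bar = 54.45


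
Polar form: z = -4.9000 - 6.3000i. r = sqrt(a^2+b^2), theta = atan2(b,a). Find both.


r = sqrt(24.01+39.69) = sqrt(63.7) = 7.9812
theta = atan2(-6.3, -4.9) = -127.8750 degrees

r = 7.9812, theta = -127.8750 degrees


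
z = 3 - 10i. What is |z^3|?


|z| = sqrt(9+100) = sqrt(109) = 10.4403
|z^3| = |z|^3 = (sqrt(109))^3 = 109*sqrt(109)

|z^3| = 109*sqrt(109) ≈ 1137.9934


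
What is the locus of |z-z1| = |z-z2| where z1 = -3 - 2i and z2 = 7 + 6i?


Equal distances means the locus is the perpendicular bisector of z1 and z2.
Midpoint = ((-3+7)/2, (-2+6)/2) = (2.0000, 2.0000)

Perpendicular bisector through (2.0000, 2.0000)


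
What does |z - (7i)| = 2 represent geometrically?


|z - z0| = r is a circle with center z0 and radius r.
Center = (0, 7), radius = 2

Circle with center (0, 7) and radius 2


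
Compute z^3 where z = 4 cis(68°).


r^3 = 4^3 = 64
n*theta = 3*68° = 204° = 204° (mod 360)
a = 64*cos(204°) = -58.4669
b = 64*sin(204°) = -26.0311

64 cis(204°) = -58.4669 - 26.0311i


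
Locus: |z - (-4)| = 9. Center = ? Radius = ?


|z - z0| = r is a circle with center z0 and radius r.
Center = (-4, 0), radius = 9

Circle with center (-4, 0) and radius 9


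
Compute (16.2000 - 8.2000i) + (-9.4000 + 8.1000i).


Real: 16.2 - 9.4 = 6.8
Imag: -8.2 + 8.1 = -0.1

6.8000 - 0.1000i


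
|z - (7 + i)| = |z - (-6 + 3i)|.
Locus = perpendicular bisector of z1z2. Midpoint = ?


Equal distances means the locus is the perpendicular bisector of z1 and z2.
Midpoint = ((7+(-6))/2, (1+3)/2) = (0.5000, 2.0000)

Perpendicular bisector through (0.5000, 2.0000)


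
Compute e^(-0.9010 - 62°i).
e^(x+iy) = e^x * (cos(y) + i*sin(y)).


e^-0.9010 = 0.4062
cos(-62°) = 0.4695
sin(-62°) = -0.8829
Real = 0.4062*0.4695 = 0.1907
Imag = 0.4062*(-0.8829) = -0.3586

0.1907 - 0.3586i


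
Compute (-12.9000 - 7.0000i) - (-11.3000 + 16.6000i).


Real: -12.9 + 11.3 = -1.6
Imag: -7 - 16.6 = -23.6

-1.6000 - 23.6000i


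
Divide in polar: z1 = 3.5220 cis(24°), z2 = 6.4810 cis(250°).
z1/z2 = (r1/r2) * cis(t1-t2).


r = 3.5220 / 6.4810 = 0.5434
theta = 24° - 250° = -226° = 134° (mod 360)

0.5434 cis(134°)


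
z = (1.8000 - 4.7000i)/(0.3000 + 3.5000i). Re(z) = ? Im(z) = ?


Multiply by conjugate: (1.8000 - 4.7000i)(0.3000 - 3.5000i) / (0.3^2 + 3.5^2)
Numerator real = 1.8*0.3 - (4.7)*3.5 = -15.91
Numerator imag = -4.7*0.3 - 1.8*3.5 = -7.71
Denominator = 12.34
Re(z) = -15.91/12.34 = -1.2893
Im(z) = -7.71/12.34 = -0.6248

Re(z) = -1.2893, Im(z) = -0.6248


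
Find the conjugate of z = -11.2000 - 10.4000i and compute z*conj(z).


z_bar = -11.2000 + 10.4000i
z*z_bar = (-11.2)^2 + (-10.4)^2 = 125.44 + 108.16 = 233.6

z_bar = -11.2000 + 10.4000i, z*z_bar = 233.6


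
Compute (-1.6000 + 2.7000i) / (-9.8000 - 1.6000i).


Conjugate of z2 = -9.8000 + 1.6000i
Numerator: (-1.6000 + 2.7000i)(-9.8000 + 1.6000i) = 11.3600 - 29.0200i
Denominator: (-9.8)^2 + (-1.6)^2 = 98.6
Result = (11.3600 - 29.0200i)/98.6

0.1152 - 0.2943i


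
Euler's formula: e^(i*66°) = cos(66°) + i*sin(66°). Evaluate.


cos(66°) = 0.4067
sin(66°) = 0.9135

e^(i*66°) = 0.4067 + 0.9135i


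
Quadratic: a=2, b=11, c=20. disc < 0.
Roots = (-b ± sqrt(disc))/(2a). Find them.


disc = 11^2 - 4*2*20 = 121 - 160 = -39
sqrt(|disc|) = sqrt(39) = 6.2450
Real part = -11/(2*2) = -2.7500
Imag part = 6.2450/(2*2) = 1.5612

-2.7500 ± 1.5612i


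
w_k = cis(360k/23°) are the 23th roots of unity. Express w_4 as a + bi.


Angle = 360*4/23 = 62.6087°
a = cos(62.6087°) = 0.4601
b = sin(62.6087°) = 0.8879

0.4601 + 0.8879i


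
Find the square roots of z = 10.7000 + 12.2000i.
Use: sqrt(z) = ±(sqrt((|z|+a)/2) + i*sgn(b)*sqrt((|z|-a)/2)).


|z| = sqrt(114.49+148.84) = 16.2274
sqrt((|z|+a)/2) = sqrt((16.2274+10.7)/2) = sqrt(13.4637) = 3.6693
sqrt((|z|-a)/2) = sqrt((16.2274-10.7)/2) = sqrt(2.7637) = 1.6624

±(3.6693 + 1.6624i) i.e. 3.6693 + 1.6624i and -3.6693 - 1.6624i


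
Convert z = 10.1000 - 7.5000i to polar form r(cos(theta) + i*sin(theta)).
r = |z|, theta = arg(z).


r = sqrt(102.01+56.25) = sqrt(158.26) = 12.5801
theta = atan2(-7.5, 10.1) = -36.5966 degrees

r = 12.5801, theta = -36.5966 degrees


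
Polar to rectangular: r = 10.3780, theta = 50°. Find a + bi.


a = 10.3780*cos(50°) = 10.3780*0.6427876 = 6.6708
b = 10.3780*sin(50°) = 10.3780*0.76604 = 7.9500

6.6708 + 7.9500i


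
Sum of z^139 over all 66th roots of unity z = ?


The roots are w_k = w^k with w = e^(2*pi*i/66), and (w^k)^139 = (w^139)^k.
So S = 1 + u + u^2 + ... + u^(65) with u = w^139.
139 = 2*66 + 7, so 139 is not a multiple of 66: u = (w^66)^2 * w^7 = w^7 ≠ 1 (w is a primitive 66th root), while u^66 = (w^66)^139 = 1.
Geometric series: S = (1 - u^66)/(1 - u) = (1 - 1)/(1 - u) = 0

S = 0


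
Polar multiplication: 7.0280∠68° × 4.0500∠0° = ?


r = 7.0280 * 4.0500 = 28.4634
theta = 68° + 0° = 68° = 68° (mod 360)

28.4634 cis(68°)


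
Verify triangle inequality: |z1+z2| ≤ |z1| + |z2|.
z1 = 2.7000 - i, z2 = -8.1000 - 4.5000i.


|z1| = sqrt(2.7^2 + (-1)^2) = sqrt(8.29) = 2.8792
|z2| = sqrt((-8.1)^2 + (-4.5)^2) = sqrt(85.86) = 9.2661
z1+z2 = -5.4000 - 5.5000i
|z1+z2| = sqrt(59.41) = 7.7078
|z1|+|z2| = 2.8792 + 9.2661 = 12.1453

|z1+z2| = 7.7078 ≤ |z1|+|z2| = 12.1453 (verified)


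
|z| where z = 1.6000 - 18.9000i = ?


|z| = sqrt(1.6^2 + (-18.9)^2) = sqrt(2.56 + 357.21) = sqrt(359.77) = 18.9676

|z| = 18.9676


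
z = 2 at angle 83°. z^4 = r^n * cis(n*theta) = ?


r^4 = 2^4 = 16
n*theta = 4*83° = 332° = 332° (mod 360)
a = 16*cos(332°) = 14.1272
b = 16*sin(332°) = -7.5115

16 cis(332°) = 14.1272 - 7.5115i


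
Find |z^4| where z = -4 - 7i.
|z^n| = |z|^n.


|z| = sqrt(16+49) = sqrt(65) = 8.0623
|z^4| = |z|^4 = (sqrt(65))^4 = 65^2 = 4225

|z^4| = 4225


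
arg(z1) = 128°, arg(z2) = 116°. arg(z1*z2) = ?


arg(z1*z2) = 128° + 116° = 244°
Normalized to (-180°, 180°]: -116°

-116°


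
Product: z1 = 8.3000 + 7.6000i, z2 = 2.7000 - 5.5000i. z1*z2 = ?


Real = 8.3*2.7 - 7.6*(-5.5) = 22.41 - (-41.8) = 64.21
Imag = 8.3*(-5.5) + 2.7*7.6 = -45.65 + 20.52 = -25.13

64.2100 - 25.1300i


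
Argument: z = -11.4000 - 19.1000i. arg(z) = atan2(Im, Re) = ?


Re = -11.4, Im = -19.1
arg = atan2(-19.1, -11.4) = -120.8312 degrees

arg(z) = -120.8312 degrees


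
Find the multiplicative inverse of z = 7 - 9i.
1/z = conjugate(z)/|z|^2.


|z|^2 = 49+81 = 130
1/z = (7 + 9i)/130

1/z = 0.0538 + 0.0692i


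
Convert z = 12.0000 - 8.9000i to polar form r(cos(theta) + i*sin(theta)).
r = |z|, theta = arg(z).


r = sqrt(144+79.21) = sqrt(223.21) = 14.9402
theta = atan2(-8.9, 12) = -36.5631 degrees

r = 14.9402, theta = -36.5631 degrees


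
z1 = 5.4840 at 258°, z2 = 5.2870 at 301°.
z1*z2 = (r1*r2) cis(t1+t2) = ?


r = 5.4840 * 5.2870 = 28.9939
theta = 258° + 301° = 559° = 199° (mod 360)

28.9939 cis(199°)


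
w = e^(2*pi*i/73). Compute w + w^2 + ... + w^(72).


With w = e^(2*pi*i/73), all 73 of the 73th roots of unity w^0 = 1, w, ..., w^(72) sum to 0: 1 + w + ... + w^(72) = (1 - w^73)/(1 - w) = 0 since w^73 = 1, w ≠ 1.
Removing the root 1: w + w^2 + ... + w^(72) = 0 - 1 = -1

Sum = -1


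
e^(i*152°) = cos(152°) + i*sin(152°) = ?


cos(152°) = -0.8829
sin(152°) = 0.4695

e^(i*152°) = -0.8829 + 0.4695i


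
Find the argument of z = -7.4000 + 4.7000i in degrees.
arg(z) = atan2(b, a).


Re = -7.4, Im = 4.7
arg = atan2(4.7, -7.4) = 147.5789 degrees

arg(z) = 147.5789 degrees
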